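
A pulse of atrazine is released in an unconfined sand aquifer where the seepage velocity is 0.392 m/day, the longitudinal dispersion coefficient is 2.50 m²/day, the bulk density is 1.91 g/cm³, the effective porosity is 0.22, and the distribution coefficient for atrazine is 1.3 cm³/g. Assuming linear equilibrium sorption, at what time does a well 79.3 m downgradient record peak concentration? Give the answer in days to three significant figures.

2290 days

Retardation factor R = 1 + ρ_b·K_d/n = 1 + 1.91 × 1.3/0.22 = 12.29.
Sorption retards both mechanisms: v_R = v/R = 0.03190 m/day, D_R = D/R = 0.2034 m²/day.
Peak time from v_R²t² + 2D_R t − x² = 0: t = (√(D_R² + v_R²x²) − D_R)/v_R².
√(D_R² + v_R²x²) = √(0.2034² + 0.03190² × 79.3²) = 2.538; v_R² = 0.001018.
t = (2.538 − 0.2034)/0.001018 = 2290 days.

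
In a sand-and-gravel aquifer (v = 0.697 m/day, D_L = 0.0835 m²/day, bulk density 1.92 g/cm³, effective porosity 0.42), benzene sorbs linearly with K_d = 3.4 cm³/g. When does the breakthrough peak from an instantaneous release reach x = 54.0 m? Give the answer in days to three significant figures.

Retardation factor R = 1 + ρ_b·K_d/n = 1 + 1.92 × 3.4/0.42 = 16.54.
Sorption retards both mechanisms: v_R = v/R = 0.04214 m/day, D_R = D/R = 0.005048 m²/day.
Peak time from v_R²t² + 2D_R t − x² = 0: t = (√(D_R² + v_R²x²) − D_R)/v_R².
√(D_R² + v_R²x²) = √(0.005048² + 0.04214² × 54.0²) = 2.276; v_R² = 0.001776.
t = (2.276 − 0.005048)/0.001776 = 1280 days.

1280 days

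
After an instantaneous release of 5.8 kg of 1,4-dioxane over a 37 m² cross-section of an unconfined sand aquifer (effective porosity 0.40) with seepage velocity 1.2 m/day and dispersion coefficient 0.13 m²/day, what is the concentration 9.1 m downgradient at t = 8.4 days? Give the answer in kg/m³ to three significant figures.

0.0849 kg/m³

For an instantaneous plane source, C(x,t) = M/(n_e·A·√(4πDt)) · exp(−(x−vt)²/(4Dt)), with n_e·A the pore (flow) area.
Plume center vt = 1.2 × 8.4 = 10.08 m, so the well at 9.1 m is 0.98 m upgradient of the peak.
√(4πDt) = 3.704 m, giving peak height M/(n_e·A·√(4πDt)) = 5.8/(0.40 × 37 × 3.704) = 0.1058 kg/m³.
(x−vt)²/(4Dt) = (-0.98)²/(4 × 0.13 × 8.4) = 0.2199; exp(−0.2199) = 0.8026.
C = 0.1058 × 0.8026 = 0.0849 kg/m³.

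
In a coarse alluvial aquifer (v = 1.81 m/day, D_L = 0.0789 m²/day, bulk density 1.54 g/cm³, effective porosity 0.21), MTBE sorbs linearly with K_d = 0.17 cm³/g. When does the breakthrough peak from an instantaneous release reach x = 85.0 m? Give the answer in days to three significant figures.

Retardation factor R = 1 + ρ_b·K_d/n = 1 + 1.54 × 0.17/0.21 = 2.247.
Sorption retards both mechanisms: v_R = v/R = 0.8055 m/day, D_R = D/R = 0.03511 m²/day.
Peak time from v_R²t² + 2D_R t − x² = 0: t = (√(D_R² + v_R²x²) − D_R)/v_R².
√(D_R² + v_R²x²) = √(0.03511² + 0.8055² × 85.0²) = 68.47; v_R² = 0.6488.
t = (68.47 − 0.03511)/0.6488 = 105 days.

105 days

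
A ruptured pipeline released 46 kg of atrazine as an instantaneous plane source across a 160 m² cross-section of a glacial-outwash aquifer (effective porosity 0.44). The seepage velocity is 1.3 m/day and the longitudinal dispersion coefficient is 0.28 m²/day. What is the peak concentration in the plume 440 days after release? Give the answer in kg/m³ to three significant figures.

The peak of an instantaneous 1D plume sits at x = vt; there the Gaussian factor is 1 and C_max = M/(n_e·A·√(4πDt)), where n_e·A is the pore area the mass is dissolved in.
√(4πDt) = √(4π × 0.28 × 440) = 39.35 m, so C_max = 46/(0.44 × 160 × 39.35) = 0.0166 kg/m³.

0.0166 kg/m³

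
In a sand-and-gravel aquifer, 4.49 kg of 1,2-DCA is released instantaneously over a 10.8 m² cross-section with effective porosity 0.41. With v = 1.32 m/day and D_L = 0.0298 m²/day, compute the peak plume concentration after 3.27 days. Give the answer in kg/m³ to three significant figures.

0.916 kg/m³

The peak of an instantaneous 1D plume sits at x = vt; there the Gaussian factor is 1 and C_max = M/(n_e·A·√(4πDt)), where n_e·A is the pore area the mass is dissolved in.
√(4πDt) = √(4π × 0.0298 × 3.27) = 1.107 m, so C_max = 4.49/(0.41 × 10.8 × 1.107) = 0.916 kg/m³.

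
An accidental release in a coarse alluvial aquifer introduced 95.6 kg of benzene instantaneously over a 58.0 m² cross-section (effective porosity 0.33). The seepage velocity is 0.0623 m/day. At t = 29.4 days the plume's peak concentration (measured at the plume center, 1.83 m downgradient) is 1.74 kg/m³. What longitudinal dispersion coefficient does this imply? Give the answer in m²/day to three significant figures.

0.0223 m²/day

At the plume center C_max = M/(n_e·A·√(4πDt)), so D = M²/(4πt·(n_e·A·C_max)²).
n_e·A·C_max = 0.33 × 58.0 × 1.74 = 33.30 kg/m.
D = 95.6²/(4π × 29.4 × 33.30²) = 0.0223 m²/day.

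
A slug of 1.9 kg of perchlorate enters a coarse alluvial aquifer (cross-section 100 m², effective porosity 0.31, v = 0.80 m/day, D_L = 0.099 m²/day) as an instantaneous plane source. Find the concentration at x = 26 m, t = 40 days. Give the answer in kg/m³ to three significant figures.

0.000895 kg/m³

For an instantaneous plane source, C(x,t) = M/(n_e·A·√(4πDt)) · exp(−(x−vt)²/(4Dt)), with n_e·A the pore (flow) area.
Plume center vt = 0.80 × 40 = 32 m, so the well at 26 m is 6 m upgradient of the peak.
√(4πDt) = 7.054 m, giving peak height M/(n_e·A·√(4πDt)) = 1.9/(0.31 × 100 × 7.054) = 0.008689 kg/m³.
(x−vt)²/(4Dt) = (-6)²/(4 × 0.099 × 40) = 2.273; exp(−2.273) = 0.1030.
C = 0.008689 × 0.1030 = 0.000895 kg/m³.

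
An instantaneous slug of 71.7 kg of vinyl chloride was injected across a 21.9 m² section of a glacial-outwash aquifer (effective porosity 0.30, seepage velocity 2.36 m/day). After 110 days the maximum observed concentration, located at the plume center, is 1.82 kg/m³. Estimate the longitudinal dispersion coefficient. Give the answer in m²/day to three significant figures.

At the plume center C_max = M/(n_e·A·√(4πDt)), so D = M²/(4πt·(n_e·A·C_max)²).
n_e·A·C_max = 0.30 × 21.9 × 1.82 = 11.96 kg/m.
D = 71.7²/(4π × 110 × 11.96²) = 0.0260 m²/day.

0.0260 m²/day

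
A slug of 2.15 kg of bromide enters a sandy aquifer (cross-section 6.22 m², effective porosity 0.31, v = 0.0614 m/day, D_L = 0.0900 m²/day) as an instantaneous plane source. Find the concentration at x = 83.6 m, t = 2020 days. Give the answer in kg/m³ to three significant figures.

0.00246 kg/m³

For an instantaneous plane source, C(x,t) = M/(n_e·A·√(4πDt)) · exp(−(x−vt)²/(4Dt)), with n_e·A the pore (flow) area.
Plume center vt = 0.0614 × 2020 = 124.028 m, so the well at 83.6 m is 40.428 m upgradient of the peak.
√(4πDt) = 47.80 m, giving peak height M/(n_e·A·√(4πDt)) = 2.15/(0.31 × 6.22 × 47.80) = 0.02333 kg/m³.
(x−vt)²/(4Dt) = (-40.428)²/(4 × 0.0900 × 2020) = 2.248; exp(−2.248) = 0.1056.
C = 0.02333 × 0.1056 = 0.00246 kg/m³.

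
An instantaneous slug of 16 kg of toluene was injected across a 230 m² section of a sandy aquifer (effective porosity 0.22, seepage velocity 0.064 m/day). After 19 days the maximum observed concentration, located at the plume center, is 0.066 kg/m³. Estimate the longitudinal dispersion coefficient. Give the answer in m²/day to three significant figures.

0.0961 m²/day

At the plume center C_max = M/(n_e·A·√(4πDt)), so D = M²/(4πt·(n_e·A·C_max)²).
n_e·A·C_max = 0.22 × 230 × 0.066 = 3.340 kg/m.
D = 16²/(4π × 19 × 3.340²) = 0.0961 m²/day.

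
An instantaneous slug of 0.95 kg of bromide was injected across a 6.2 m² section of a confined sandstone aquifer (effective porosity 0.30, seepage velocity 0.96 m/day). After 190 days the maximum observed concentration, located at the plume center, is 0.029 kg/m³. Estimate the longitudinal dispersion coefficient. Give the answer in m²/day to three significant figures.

0.130 m²/day

At the plume center C_max = M/(n_e·A·√(4πDt)), so D = M²/(4πt·(n_e·A·C_max)²).
n_e·A·C_max = 0.30 × 6.2 × 0.029 = 0.05394 kg/m.
D = 0.95²/(4π × 190 × 0.05394²) = 0.130 m²/day.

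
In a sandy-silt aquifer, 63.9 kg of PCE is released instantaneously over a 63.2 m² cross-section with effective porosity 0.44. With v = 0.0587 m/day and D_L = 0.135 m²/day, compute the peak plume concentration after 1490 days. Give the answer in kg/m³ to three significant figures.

The peak of an instantaneous 1D plume sits at x = vt; there the Gaussian factor is 1 and C_max = M/(n_e·A·√(4πDt)), where n_e·A is the pore area the mass is dissolved in.
√(4πDt) = √(4π × 0.135 × 1490) = 50.28 m, so C_max = 63.9/(0.44 × 63.2 × 50.28) = 0.0457 kg/m³.

0.0457 kg/m³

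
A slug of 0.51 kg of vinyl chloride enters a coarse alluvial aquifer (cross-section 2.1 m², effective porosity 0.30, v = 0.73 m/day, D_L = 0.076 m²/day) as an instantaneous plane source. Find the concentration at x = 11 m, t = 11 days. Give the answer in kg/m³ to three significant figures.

For an instantaneous plane source, C(x,t) = M/(n_e·A·√(4πDt)) · exp(−(x−vt)²/(4Dt)), with n_e·A the pore (flow) area.
Plume center vt = 0.73 × 11 = 8.03 m, so the well at 11 m is 2.97 m downgradient of the peak.
√(4πDt) = 3.241 m, giving peak height M/(n_e·A·√(4πDt)) = 0.51/(0.30 × 2.1 × 3.241) = 0.2498 kg/m³.
(x−vt)²/(4Dt) = (2.97)²/(4 × 0.076 × 11) = 2.638; exp(−2.638) = 0.07150.
C = 0.2498 × 0.07150 = 0.0179 kg/m³.

0.0179 kg/m³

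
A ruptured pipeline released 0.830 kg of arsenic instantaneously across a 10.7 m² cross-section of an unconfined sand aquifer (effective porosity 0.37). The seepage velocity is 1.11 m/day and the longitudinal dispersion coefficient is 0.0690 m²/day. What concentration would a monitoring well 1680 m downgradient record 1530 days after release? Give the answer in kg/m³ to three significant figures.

For an instantaneous plane source, C(x,t) = M/(n_e·A·√(4πDt)) · exp(−(x−vt)²/(4Dt)), with n_e·A the pore (flow) area.
Plume center vt = 1.11 × 1530 = 1698.3 m, so the well at 1680 m is 18.3 m upgradient of the peak.
√(4πDt) = 36.42 m, giving peak height M/(n_e·A·√(4πDt)) = 0.830/(0.37 × 10.7 × 36.42) = 0.005756 kg/m³.
(x−vt)²/(4Dt) = (-18.3)²/(4 × 0.0690 × 1530) = 0.7931; exp(−0.7931) = 0.4524.
C = 0.005756 × 0.4524 = 0.00260 kg/m³.

0.00260 kg/m³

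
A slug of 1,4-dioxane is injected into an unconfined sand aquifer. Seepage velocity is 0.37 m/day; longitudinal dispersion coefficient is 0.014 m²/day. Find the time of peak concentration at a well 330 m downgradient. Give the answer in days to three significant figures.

892 days

For the 1D instantaneous-source solution, setting ∂C/∂t = 0 at fixed x gives v²t² + 2Dt − x² = 0, so t = (√(D² + v²x²) − D)/v².
√(D² + v²x²) = √(0.014² + 0.37² × 330²) = 122.1; v² = 0.1369.
t = (122.1 − 0.014)/0.1369 = 892 days (vs. the pure-advection estimate x/v = 892 d).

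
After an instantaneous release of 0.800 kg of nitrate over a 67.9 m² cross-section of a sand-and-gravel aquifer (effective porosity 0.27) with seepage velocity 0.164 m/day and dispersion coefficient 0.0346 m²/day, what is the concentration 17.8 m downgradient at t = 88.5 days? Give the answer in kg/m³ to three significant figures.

For an instantaneous plane source, C(x,t) = M/(n_e·A·√(4πDt)) · exp(−(x−vt)²/(4Dt)), with n_e·A the pore (flow) area.
Plume center vt = 0.164 × 88.5 = 14.514 m, so the well at 17.8 m is 3.286 m downgradient of the peak.
√(4πDt) = 6.203 m, giving peak height M/(n_e·A·√(4πDt)) = 0.800/(0.27 × 67.9 × 6.203) = 0.007035 kg/m³.
(x−vt)²/(4Dt) = (3.286)²/(4 × 0.0346 × 88.5) = 0.8816; exp(−0.8816) = 0.4141.
C = 0.007035 × 0.4141 = 0.00291 kg/m³.

0.00291 kg/m³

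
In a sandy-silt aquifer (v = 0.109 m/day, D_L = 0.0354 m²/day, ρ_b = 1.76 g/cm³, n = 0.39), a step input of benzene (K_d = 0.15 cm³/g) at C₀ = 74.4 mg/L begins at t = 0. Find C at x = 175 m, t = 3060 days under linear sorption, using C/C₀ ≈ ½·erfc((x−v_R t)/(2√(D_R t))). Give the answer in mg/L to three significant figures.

73.1 mg/L

Retardation factor R = 1 + ρ_b·K_d/n = 1 + 1.76 × 0.15/0.39 = 1.677.
Sorption retards both mechanisms: v_R = v/R = 0.06500 m/day, D_R = D/R = 0.02111 m²/day.
v_R·t = 0.06500 × 3060 = 198.9 m; 2√(D_R t) = 16.07 m; argument = (175 − 198.9)/16.07 = -1.487.
C = C₀ × ½·erfc(-1.487) = 74.4 × 0.9823 = 73.1 mg/L.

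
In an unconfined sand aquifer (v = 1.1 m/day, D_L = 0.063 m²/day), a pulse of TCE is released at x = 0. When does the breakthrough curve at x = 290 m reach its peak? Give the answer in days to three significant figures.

264 days

For the 1D instantaneous-source solution, setting ∂C/∂t = 0 at fixed x gives v²t² + 2Dt − x² = 0, so t = (√(D² + v²x²) − D)/v².
√(D² + v²x²) = √(0.063² + 1.1² × 290²) = 319.0; v² = 1.21.
t = (319.0 − 0.063)/1.21 = 264 days (vs. the pure-advection estimate x/v = 264 d).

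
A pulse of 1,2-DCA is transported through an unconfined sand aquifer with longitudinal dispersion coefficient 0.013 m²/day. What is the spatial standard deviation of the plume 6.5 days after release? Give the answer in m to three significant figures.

Dispersive spreading gives a Gaussian with σ² = 2Dt; advection only shifts the center.
σ = √(2 × 0.013 × 6.5) = 0.411 m.

0.411 m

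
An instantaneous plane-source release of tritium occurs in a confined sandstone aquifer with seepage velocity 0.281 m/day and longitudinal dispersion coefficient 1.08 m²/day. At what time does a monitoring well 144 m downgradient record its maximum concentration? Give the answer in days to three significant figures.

For the 1D instantaneous-source solution, setting ∂C/∂t = 0 at fixed x gives v²t² + 2Dt − x² = 0, so t = (√(D² + v²x²) − D)/v².
√(D² + v²x²) = √(1.08² + 0.281² × 144²) = 40.48; v² = 0.078961.
t = (40.48 − 1.08)/0.078961 = 499 days (vs. the pure-advection estimate x/v = 512 d).

499 days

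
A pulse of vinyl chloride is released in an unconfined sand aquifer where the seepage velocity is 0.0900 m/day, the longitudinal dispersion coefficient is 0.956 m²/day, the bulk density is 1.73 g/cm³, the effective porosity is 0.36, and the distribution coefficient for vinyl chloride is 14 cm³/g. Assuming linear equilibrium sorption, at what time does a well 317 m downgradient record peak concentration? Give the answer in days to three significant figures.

Retardation factor R = 1 + ρ_b·K_d/n = 1 + 1.73 × 14/0.36 = 68.28.
Sorption retards both mechanisms: v_R = v/R = 0.001318 m/day, D_R = D/R = 0.01400 m²/day.
Peak time from v_R²t² + 2D_R t − x² = 0: t = (√(D_R² + v_R²x²) − D_R)/v_R².
√(D_R² + v_R²x²) = √(0.01400² + 0.001318² × 317²) = 0.4180; v_R² = 1.737e-06.
t = (0.4180 − 0.01400)/1.737e-06 = 233000 days.

233000 days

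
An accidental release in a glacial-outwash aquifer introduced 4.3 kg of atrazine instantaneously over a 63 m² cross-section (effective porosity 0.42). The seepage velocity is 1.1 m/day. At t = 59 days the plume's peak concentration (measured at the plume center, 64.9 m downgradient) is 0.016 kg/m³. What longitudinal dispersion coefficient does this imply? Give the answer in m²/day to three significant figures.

At the plume center C_max = M/(n_e·A·√(4πDt)), so D = M²/(4πt·(n_e·A·C_max)²).
n_e·A·C_max = 0.42 × 63 × 0.016 = 0.4234 kg/m.
D = 4.3²/(4π × 59 × 0.4234²) = 0.139 m²/day.

0.139 m²/day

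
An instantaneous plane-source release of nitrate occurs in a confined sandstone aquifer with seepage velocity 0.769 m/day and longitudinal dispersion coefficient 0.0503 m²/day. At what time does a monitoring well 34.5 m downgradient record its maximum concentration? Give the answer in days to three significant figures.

44.8 days

For the 1D instantaneous-source solution, setting ∂C/∂t = 0 at fixed x gives v²t² + 2Dt − x² = 0, so t = (√(D² + v²x²) − D)/v².
√(D² + v²x²) = √(0.0503² + 0.769² × 34.5²) = 26.53; v² = 0.591361.
t = (26.53 − 0.0503)/0.591361 = 44.8 days (vs. the pure-advection estimate x/v = 44.9 d).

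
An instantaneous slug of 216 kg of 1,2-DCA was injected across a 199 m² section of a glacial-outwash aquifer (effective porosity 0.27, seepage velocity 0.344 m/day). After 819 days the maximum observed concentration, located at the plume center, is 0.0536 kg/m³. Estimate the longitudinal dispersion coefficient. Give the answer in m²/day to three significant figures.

At the plume center C_max = M/(n_e·A·√(4πDt)), so D = M²/(4πt·(n_e·A·C_max)²).
n_e·A·C_max = 0.27 × 199 × 0.0536 = 2.880 kg/m.
D = 216²/(4π × 819 × 2.880²) = 0.547 m²/day.

0.547 m²/day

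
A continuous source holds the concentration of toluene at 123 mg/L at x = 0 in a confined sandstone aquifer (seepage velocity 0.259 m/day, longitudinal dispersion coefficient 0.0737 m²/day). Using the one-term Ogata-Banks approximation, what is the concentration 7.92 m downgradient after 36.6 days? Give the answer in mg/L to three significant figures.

For a continuous step input, C/C₀ ≈ ½·erfc((x−vt)/(2√(Dt))).
vt = 0.259 × 36.6 = 9.4794 m and 2√(Dt) = 2√(0.0737 × 36.6) = 3.285 m.
Argument (x−vt)/(2√(Dt)) = (7.92 − 9.4794)/3.285 = -0.4747; ½·erfc(-0.4747) = 0.7490.
C = 123 × 0.7490 = 92.1 mg/L.

92.1 mg/L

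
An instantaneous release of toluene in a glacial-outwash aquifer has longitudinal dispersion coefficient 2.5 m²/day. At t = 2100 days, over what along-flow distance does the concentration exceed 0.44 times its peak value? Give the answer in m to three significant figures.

The plume is Gaussian with σ = √(2Dt) = √(2 × 2.5 × 2100) = 102.5 m.
C/C_peak = exp(−Δx²/(2σ²)) = 0.44 ⇒ Δx = σ·√(−2 ln 0.44) = 102.5 × 1.281 = 131.3 m.
Width = 2Δx = 263 m.

263 m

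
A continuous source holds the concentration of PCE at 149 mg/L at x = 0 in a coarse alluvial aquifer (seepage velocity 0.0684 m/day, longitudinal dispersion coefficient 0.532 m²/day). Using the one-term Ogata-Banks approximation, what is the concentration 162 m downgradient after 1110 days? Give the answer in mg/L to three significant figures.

0.913 mg/L

For a continuous step input, C/C₀ ≈ ½·erfc((x−vt)/(2√(Dt))).
vt = 0.0684 × 1110 = 75.924 m and 2√(Dt) = 2√(0.532 × 1110) = 48.60 m.
Argument (x−vt)/(2√(Dt)) = (162 − 75.924)/48.60 = 1.771; ½·erfc(1.771) = 0.006130.
C = 149 × 0.006130 = 0.913 mg/L.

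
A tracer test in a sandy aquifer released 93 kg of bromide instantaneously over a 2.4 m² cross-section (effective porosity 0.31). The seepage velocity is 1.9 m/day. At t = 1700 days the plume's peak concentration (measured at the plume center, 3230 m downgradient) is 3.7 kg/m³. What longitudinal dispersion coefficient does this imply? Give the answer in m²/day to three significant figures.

0.0534 m²/day

At the plume center C_max = M/(n_e·A·√(4πDt)), so D = M²/(4πt·(n_e·A·C_max)²).
n_e·A·C_max = 0.31 × 2.4 × 3.7 = 2.753 kg/m.
D = 93²/(4π × 1700 × 2.753²) = 0.0534 m²/day.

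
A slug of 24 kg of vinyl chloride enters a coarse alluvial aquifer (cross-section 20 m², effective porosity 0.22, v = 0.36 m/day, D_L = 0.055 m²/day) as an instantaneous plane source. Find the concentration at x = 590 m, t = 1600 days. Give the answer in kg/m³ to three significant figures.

0.0940 kg/m³

For an instantaneous plane source, C(x,t) = M/(n_e·A·√(4πDt)) · exp(−(x−vt)²/(4Dt)), with n_e·A the pore (flow) area.
Plume center vt = 0.36 × 1600 = 576 m, so the well at 590 m is 14 m downgradient of the peak.
√(4πDt) = 33.25 m, giving peak height M/(n_e·A·√(4πDt)) = 24/(0.22 × 20 × 33.25) = 0.1640 kg/m³.
(x−vt)²/(4Dt) = (14)²/(4 × 0.055 × 1600) = 0.5568; exp(−0.5568) = 0.5730.
C = 0.1640 × 0.5730 = 0.0940 kg/m³.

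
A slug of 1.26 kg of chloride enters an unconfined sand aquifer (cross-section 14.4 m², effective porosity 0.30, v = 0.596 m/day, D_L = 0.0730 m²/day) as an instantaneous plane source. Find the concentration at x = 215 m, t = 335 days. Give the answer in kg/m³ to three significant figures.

For an instantaneous plane source, C(x,t) = M/(n_e·A·√(4πDt)) · exp(−(x−vt)²/(4Dt)), with n_e·A the pore (flow) area.
Plume center vt = 0.596 × 335 = 199.66 m, so the well at 215 m is 15.34 m downgradient of the peak.
√(4πDt) = 17.53 m, giving peak height M/(n_e·A·√(4πDt)) = 1.26/(0.30 × 14.4 × 17.53) = 0.01664 kg/m³.
(x−vt)²/(4Dt) = (15.34)²/(4 × 0.0730 × 335) = 2.406; exp(−2.406) = 0.09018.
C = 0.01664 × 0.09018 = 0.00150 kg/m³.

0.00150 kg/m³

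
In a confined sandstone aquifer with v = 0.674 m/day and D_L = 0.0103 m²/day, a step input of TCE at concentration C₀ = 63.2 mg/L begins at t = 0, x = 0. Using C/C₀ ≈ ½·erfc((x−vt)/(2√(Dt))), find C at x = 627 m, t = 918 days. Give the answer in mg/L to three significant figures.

For a continuous step input, C/C₀ ≈ ½·erfc((x−vt)/(2√(Dt))).
vt = 0.674 × 918 = 618.732 m and 2√(Dt) = 2√(0.0103 × 918) = 6.150 m.
Argument (x−vt)/(2√(Dt)) = (627 − 618.732)/6.150 = 1.344; ½·erfc(1.344) = 0.02867.
C = 63.2 × 0.02867 = 1.81 mg/L.

1.81 mg/L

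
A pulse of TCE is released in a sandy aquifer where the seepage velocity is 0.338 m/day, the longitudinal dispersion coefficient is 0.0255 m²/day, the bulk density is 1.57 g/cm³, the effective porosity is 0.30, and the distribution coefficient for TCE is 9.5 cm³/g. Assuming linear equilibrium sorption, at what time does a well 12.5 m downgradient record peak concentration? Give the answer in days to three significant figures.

Retardation factor R = 1 + ρ_b·K_d/n = 1 + 1.57 × 9.5/0.30 = 50.72.
Sorption retards both mechanisms: v_R = v/R = 0.006664 m/day, D_R = D/R = 0.0005028 m²/day.
Peak time from v_R²t² + 2D_R t − x² = 0: t = (√(D_R² + v_R²x²) − D_R)/v_R².
√(D_R² + v_R²x²) = √(0.0005028² + 0.006664² × 12.5²) = 0.08330; v_R² = 4.441e-05.
t = (0.08330 − 0.0005028)/4.441e-05 = 1860 days.

1860 days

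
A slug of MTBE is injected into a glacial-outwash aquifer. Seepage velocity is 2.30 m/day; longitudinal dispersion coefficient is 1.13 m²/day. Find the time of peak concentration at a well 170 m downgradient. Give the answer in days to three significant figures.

73.7 days

For the 1D instantaneous-source solution, setting ∂C/∂t = 0 at fixed x gives v²t² + 2Dt − x² = 0, so t = (√(D² + v²x²) − D)/v².
√(D² + v²x²) = √(1.13² + 2.30² × 170²) = 391.0; v² = 5.29.
t = (391.0 − 1.13)/5.29 = 73.7 days (vs. the pure-advection estimate x/v = 73.9 d).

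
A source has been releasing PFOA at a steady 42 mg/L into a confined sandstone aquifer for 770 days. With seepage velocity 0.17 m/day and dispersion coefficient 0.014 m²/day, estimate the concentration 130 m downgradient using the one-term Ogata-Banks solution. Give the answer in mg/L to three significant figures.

For a continuous step input, C/C₀ ≈ ½·erfc((x−vt)/(2√(Dt))).
vt = 0.17 × 770 = 130.9 m and 2√(Dt) = 2√(0.014 × 770) = 6.567 m.
Argument (x−vt)/(2√(Dt)) = (130 − 130.9)/6.567 = -0.1370; ½·erfc(-0.1370) = 0.5768.
C = 42 × 0.5768 = 24.2 mg/L.

24.2 mg/L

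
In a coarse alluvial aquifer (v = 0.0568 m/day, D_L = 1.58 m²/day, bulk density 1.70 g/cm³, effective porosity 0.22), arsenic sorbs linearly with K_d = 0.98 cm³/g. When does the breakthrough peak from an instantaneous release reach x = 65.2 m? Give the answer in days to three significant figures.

6500 days

Retardation factor R = 1 + ρ_b·K_d/n = 1 + 1.70 × 0.98/0.22 = 8.573.
Sorption retards both mechanisms: v_R = v/R = 0.006625 m/day, D_R = D/R = 0.1843 m²/day.
Peak time from v_R²t² + 2D_R t − x² = 0: t = (√(D_R² + v_R²x²) − D_R)/v_R².
√(D_R² + v_R²x²) = √(0.1843² + 0.006625² × 65.2²) = 0.4696; v_R² = 4.389e-05.
t = (0.4696 − 0.1843)/4.389e-05 = 6500 days.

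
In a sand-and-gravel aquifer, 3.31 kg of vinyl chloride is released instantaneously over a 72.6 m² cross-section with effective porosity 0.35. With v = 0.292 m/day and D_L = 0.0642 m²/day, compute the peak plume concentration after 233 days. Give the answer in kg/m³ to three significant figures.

0.00950 kg/m³

The peak of an instantaneous 1D plume sits at x = vt; there the Gaussian factor is 1 and C_max = M/(n_e·A·√(4πDt)), where n_e·A is the pore area the mass is dissolved in.
√(4πDt) = √(4π × 0.0642 × 233) = 13.71 m, so C_max = 3.31/(0.35 × 72.6 × 13.71) = 0.00950 kg/m³.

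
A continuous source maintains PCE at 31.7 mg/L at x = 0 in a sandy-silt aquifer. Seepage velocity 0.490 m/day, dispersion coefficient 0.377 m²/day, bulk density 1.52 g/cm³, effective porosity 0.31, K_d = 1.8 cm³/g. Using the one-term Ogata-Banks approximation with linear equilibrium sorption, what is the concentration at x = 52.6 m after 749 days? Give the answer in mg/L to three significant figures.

0.702 mg/L

Retardation factor R = 1 + ρ_b·K_d/n = 1 + 1.52 × 1.8/0.31 = 9.826.
Sorption retards both mechanisms: v_R = v/R = 0.04987 m/day, D_R = D/R = 0.03837 m²/day.
v_R·t = 0.04987 × 749 = 37.35263 m; 2√(D_R t) = 10.72 m; argument = (52.6 − 37.35263)/10.72 = 1.422.
C = C₀ × ½·erfc(1.422) = 31.7 × 0.02216 = 0.702 mg/L.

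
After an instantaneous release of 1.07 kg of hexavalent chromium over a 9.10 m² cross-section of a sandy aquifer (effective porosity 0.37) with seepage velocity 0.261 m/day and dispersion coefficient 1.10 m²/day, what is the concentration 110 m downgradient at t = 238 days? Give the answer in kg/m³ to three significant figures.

0.000620 kg/m³

For an instantaneous plane source, C(x,t) = M/(n_e·A·√(4πDt)) · exp(−(x−vt)²/(4Dt)), with n_e·A the pore (flow) area.
Plume center vt = 0.261 × 238 = 62.118 m, so the well at 110 m is 47.882 m downgradient of the peak.
√(4πDt) = 57.36 m, giving peak height M/(n_e·A·√(4πDt)) = 1.07/(0.37 × 9.10 × 57.36) = 0.005540 kg/m³.
(x−vt)²/(4Dt) = (47.882)²/(4 × 1.10 × 238) = 2.189; exp(−2.189) = 0.1120.
C = 0.005540 × 0.1120 = 0.000620 kg/m³.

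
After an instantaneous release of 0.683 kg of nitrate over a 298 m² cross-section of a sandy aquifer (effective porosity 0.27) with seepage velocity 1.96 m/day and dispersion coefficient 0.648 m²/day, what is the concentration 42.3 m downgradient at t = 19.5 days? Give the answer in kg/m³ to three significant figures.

0.000485 kg/m³

For an instantaneous plane source, C(x,t) = M/(n_e·A·√(4πDt)) · exp(−(x−vt)²/(4Dt)), with n_e·A the pore (flow) area.
Plume center vt = 1.96 × 19.5 = 38.22 m, so the well at 42.3 m is 4.08 m downgradient of the peak.
√(4πDt) = 12.60 m, giving peak height M/(n_e·A·√(4πDt)) = 0.683/(0.27 × 298 × 12.60) = 0.0006737 kg/m³.
(x−vt)²/(4Dt) = (4.08)²/(4 × 0.648 × 19.5) = 0.3293; exp(−0.3293) = 0.7194.
C = 0.0006737 × 0.7194 = 0.000485 kg/m³.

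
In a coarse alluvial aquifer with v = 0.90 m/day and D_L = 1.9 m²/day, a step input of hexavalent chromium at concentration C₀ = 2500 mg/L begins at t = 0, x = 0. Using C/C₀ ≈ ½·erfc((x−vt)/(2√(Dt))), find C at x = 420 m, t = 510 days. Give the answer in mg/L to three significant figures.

For a continuous step input, C/C₀ ≈ ½·erfc((x−vt)/(2√(Dt))).
vt = 0.90 × 510 = 459 m and 2√(Dt) = 2√(1.9 × 510) = 62.26 m.
Argument (x−vt)/(2√(Dt)) = (420 − 459)/62.26 = -0.6264; ½·erfc(-0.6264) = 0.8122.
C = 2500 × 0.8122 = 2030 mg/L.

2030 mg/L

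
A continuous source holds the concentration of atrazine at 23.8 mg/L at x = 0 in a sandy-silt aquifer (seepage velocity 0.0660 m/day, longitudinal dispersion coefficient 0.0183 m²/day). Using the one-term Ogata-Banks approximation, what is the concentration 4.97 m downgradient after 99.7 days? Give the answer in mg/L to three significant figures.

19.0 mg/L

For a continuous step input, C/C₀ ≈ ½·erfc((x−vt)/(2√(Dt))).
vt = 0.0660 × 99.7 = 6.5802 m and 2√(Dt) = 2√(0.0183 × 99.7) = 2.701 m.
Argument (x−vt)/(2√(Dt)) = (4.97 − 6.5802)/2.701 = -0.5961; ½·erfc(-0.5961) = 0.8004.
C = 23.8 × 0.8004 = 19.0 mg/L.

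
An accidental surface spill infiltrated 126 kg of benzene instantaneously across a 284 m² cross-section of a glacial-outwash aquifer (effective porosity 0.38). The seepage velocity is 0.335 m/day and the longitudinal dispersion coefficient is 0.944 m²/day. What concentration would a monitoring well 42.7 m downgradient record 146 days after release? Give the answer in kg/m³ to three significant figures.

0.0262 kg/m³

For an instantaneous plane source, C(x,t) = M/(n_e·A·√(4πDt)) · exp(−(x−vt)²/(4Dt)), with n_e·A the pore (flow) area.
Plume center vt = 0.335 × 146 = 48.91 m, so the well at 42.7 m is 6.21 m upgradient of the peak.
√(4πDt) = 41.62 m, giving peak height M/(n_e·A·√(4πDt)) = 126/(0.38 × 284 × 41.62) = 0.02805 kg/m³.
(x−vt)²/(4Dt) = (-6.21)²/(4 × 0.944 × 146) = 0.06995; exp(−0.06995) = 0.9324.
C = 0.02805 × 0.9324 = 0.0262 kg/m³.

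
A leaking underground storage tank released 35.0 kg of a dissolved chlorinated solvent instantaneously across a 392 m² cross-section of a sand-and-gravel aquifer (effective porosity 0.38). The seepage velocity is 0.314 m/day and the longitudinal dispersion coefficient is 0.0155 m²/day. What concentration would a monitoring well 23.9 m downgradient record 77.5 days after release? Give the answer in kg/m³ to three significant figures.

0.0581 kg/m³

For an instantaneous plane source, C(x,t) = M/(n_e·A·√(4πDt)) · exp(−(x−vt)²/(4Dt)), with n_e·A the pore (flow) area.
Plume center vt = 0.314 × 77.5 = 24.335 m, so the well at 23.9 m is 0.435 m upgradient of the peak.
√(4πDt) = 3.885 m, giving peak height M/(n_e·A·√(4πDt)) = 35.0/(0.38 × 392 × 3.885) = 0.06048 kg/m³.
(x−vt)²/(4Dt) = (-0.435)²/(4 × 0.0155 × 77.5) = 0.03938; exp(−0.03938) = 0.9614.
C = 0.06048 × 0.9614 = 0.0581 kg/m³.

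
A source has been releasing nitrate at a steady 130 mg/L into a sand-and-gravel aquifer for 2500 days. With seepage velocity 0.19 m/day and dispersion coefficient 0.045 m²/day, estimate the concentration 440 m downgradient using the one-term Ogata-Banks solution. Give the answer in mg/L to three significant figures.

129 mg/L

For a continuous step input, C/C₀ ≈ ½·erfc((x−vt)/(2√(Dt))).
vt = 0.19 × 2500 = 475 m and 2√(Dt) = 2√(0.045 × 2500) = 21.21 m.
Argument (x−vt)/(2√(Dt)) = (440 − 475)/21.21 = -1.650; ½·erfc(-1.650) = 0.9902.
C = 130 × 0.9902 = 129 mg/L.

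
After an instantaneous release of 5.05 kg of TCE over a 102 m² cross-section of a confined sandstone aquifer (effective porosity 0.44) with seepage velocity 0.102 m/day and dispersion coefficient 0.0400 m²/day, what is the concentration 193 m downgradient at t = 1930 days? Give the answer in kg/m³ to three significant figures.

0.00344 kg/m³

For an instantaneous plane source, C(x,t) = M/(n_e·A·√(4πDt)) · exp(−(x−vt)²/(4Dt)), with n_e·A the pore (flow) area.
Plume center vt = 0.102 × 1930 = 196.86 m, so the well at 193 m is 3.86 m upgradient of the peak.
√(4πDt) = 31.15 m, giving peak height M/(n_e·A·√(4πDt)) = 5.05/(0.44 × 102 × 31.15) = 0.003612 kg/m³.
(x−vt)²/(4Dt) = (-3.86)²/(4 × 0.0400 × 1930) = 0.04825; exp(−0.04825) = 0.9529.
C = 0.003612 × 0.9529 = 0.00344 kg/m³.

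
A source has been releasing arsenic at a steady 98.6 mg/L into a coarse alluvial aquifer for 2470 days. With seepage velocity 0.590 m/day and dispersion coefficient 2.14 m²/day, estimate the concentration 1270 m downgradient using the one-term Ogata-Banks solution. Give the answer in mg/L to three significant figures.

For a continuous step input, C/C₀ ≈ ½·erfc((x−vt)/(2√(Dt))).
vt = 0.590 × 2470 = 1457.3 m and 2√(Dt) = 2√(2.14 × 2470) = 145.4 m.
Argument (x−vt)/(2√(Dt)) = (1270 − 1457.3)/145.4 = -1.288; ½·erfc(-1.288) = 0.9657.
C = 98.6 × 0.9657 = 95.2 mg/L.

95.2 mg/L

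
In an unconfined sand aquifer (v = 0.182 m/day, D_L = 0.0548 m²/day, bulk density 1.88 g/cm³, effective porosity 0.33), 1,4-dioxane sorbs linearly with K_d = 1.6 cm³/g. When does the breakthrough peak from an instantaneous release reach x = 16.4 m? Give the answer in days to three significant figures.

895 days

Retardation factor R = 1 + ρ_b·K_d/n = 1 + 1.88 × 1.6/0.33 = 10.12.
Sorption retards both mechanisms: v_R = v/R = 0.01798 m/day, D_R = D/R = 0.005415 m²/day.
Peak time from v_R²t² + 2D_R t − x² = 0: t = (√(D_R² + v_R²x²) − D_R)/v_R².
√(D_R² + v_R²x²) = √(0.005415² + 0.01798² × 16.4²) = 0.2949; v_R² = 0.0003233.
t = (0.2949 − 0.005415)/0.0003233 = 895 days.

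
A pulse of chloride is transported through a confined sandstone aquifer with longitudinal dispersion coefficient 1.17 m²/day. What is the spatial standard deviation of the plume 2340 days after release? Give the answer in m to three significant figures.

Dispersive spreading gives a Gaussian with σ² = 2Dt; advection only shifts the center.
σ = √(2 × 1.17 × 2340) = 74.0 m.

74.0 m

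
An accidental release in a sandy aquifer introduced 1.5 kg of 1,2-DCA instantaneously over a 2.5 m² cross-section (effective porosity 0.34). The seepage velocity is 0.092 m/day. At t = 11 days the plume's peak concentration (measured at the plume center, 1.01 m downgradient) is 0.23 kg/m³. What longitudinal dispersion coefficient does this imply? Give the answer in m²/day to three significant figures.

0.426 m²/day

At the plume center C_max = M/(n_e·A·√(4πDt)), so D = M²/(4πt·(n_e·A·C_max)²).
n_e·A·C_max = 0.34 × 2.5 × 0.23 = 0.1955 kg/m.
D = 1.5²/(4π × 11 × 0.1955²) = 0.426 m²/day.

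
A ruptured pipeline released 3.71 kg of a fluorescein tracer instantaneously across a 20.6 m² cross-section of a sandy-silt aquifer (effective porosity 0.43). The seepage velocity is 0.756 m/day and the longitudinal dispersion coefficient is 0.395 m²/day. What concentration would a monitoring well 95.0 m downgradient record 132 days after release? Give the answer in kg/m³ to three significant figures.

For an instantaneous plane source, C(x,t) = M/(n_e·A·√(4πDt)) · exp(−(x−vt)²/(4Dt)), with n_e·A the pore (flow) area.
Plume center vt = 0.756 × 132 = 99.792 m, so the well at 95.0 m is 4.792 m upgradient of the peak.
√(4πDt) = 25.60 m, giving peak height M/(n_e·A·√(4πDt)) = 3.71/(0.43 × 20.6 × 25.60) = 0.01636 kg/m³.
(x−vt)²/(4Dt) = (-4.792)²/(4 × 0.395 × 132) = 0.1101; exp(−0.1101) = 0.8957.
C = 0.01636 × 0.8957 = 0.0147 kg/m³.

0.0147 kg/m³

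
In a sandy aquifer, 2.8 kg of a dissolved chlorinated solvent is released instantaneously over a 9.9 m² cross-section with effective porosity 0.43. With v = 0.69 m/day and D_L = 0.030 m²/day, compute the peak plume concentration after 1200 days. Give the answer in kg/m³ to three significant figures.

The peak of an instantaneous 1D plume sits at x = vt; there the Gaussian factor is 1 and C_max = M/(n_e·A·√(4πDt)), where n_e·A is the pore area the mass is dissolved in.
√(4πDt) = √(4π × 0.030 × 1200) = 21.27 m, so C_max = 2.8/(0.43 × 9.9 × 21.27) = 0.0309 kg/m³.

0.0309 kg/m³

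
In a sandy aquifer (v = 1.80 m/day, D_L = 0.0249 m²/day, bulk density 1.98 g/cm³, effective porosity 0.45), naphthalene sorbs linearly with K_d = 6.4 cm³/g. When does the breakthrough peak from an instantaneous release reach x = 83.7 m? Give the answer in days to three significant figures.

Retardation factor R = 1 + ρ_b·K_d/n = 1 + 1.98 × 6.4/0.45 = 29.16.
Sorption retards both mechanisms: v_R = v/R = 0.06173 m/day, D_R = D/R = 0.0008539 m²/day.
Peak time from v_R²t² + 2D_R t − x² = 0: t = (√(D_R² + v_R²x²) − D_R)/v_R².
√(D_R² + v_R²x²) = √(0.0008539² + 0.06173² × 83.7²) = 5.167; v_R² = 0.003811.
t = (5.167 − 0.0008539)/0.003811 = 1360 days.

1360 days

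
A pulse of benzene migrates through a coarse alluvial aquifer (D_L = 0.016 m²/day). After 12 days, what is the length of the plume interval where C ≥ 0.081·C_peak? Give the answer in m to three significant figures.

The plume is Gaussian with σ = √(2Dt) = √(2 × 0.016 × 12) = 0.6197 m.
C/C_peak = exp(−Δx²/(2σ²)) = 0.081 ⇒ Δx = σ·√(−2 ln 0.081) = 0.6197 × 2.242 = 1.389 m.
Width = 2Δx = 2.78 m.

2.78 m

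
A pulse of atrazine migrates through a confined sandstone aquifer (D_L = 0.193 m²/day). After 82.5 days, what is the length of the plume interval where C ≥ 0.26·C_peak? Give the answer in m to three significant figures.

18.5 m

The plume is Gaussian with σ = √(2Dt) = √(2 × 0.193 × 82.5) = 5.643 m.
C/C_peak = exp(−Δx²/(2σ²)) = 0.26 ⇒ Δx = σ·√(−2 ln 0.26) = 5.643 × 1.641 = 9.260 m.
Width = 2Δx = 18.5 m.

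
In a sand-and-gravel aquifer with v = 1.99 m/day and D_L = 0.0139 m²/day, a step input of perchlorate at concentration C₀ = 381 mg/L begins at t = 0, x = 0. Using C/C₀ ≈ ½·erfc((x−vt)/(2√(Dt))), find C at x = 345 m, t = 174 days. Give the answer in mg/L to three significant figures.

273 mg/L

For a continuous step input, C/C₀ ≈ ½·erfc((x−vt)/(2√(Dt))).
vt = 1.99 × 174 = 346.26 m and 2√(Dt) = 2√(0.0139 × 174) = 3.110 m.
Argument (x−vt)/(2√(Dt)) = (345 − 346.26)/3.110 = -0.4051; ½·erfc(-0.4051) = 0.7166.
C = 381 × 0.7166 = 273 mg/L.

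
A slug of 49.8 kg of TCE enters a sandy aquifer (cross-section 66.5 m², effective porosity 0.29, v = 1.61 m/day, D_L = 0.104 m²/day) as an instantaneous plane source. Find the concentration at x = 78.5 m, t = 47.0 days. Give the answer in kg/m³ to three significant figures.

For an instantaneous plane source, C(x,t) = M/(n_e·A·√(4πDt)) · exp(−(x−vt)²/(4Dt)), with n_e·A the pore (flow) area.
Plume center vt = 1.61 × 47.0 = 75.67 m, so the well at 78.5 m is 2.83 m downgradient of the peak.
√(4πDt) = 7.837 m, giving peak height M/(n_e·A·√(4πDt)) = 49.8/(0.29 × 66.5 × 7.837) = 0.3295 kg/m³.
(x−vt)²/(4Dt) = (2.83)²/(4 × 0.104 × 47.0) = 0.4096; exp(−0.4096) = 0.6639.
C = 0.3295 × 0.6639 = 0.219 kg/m³.

0.219 kg/m³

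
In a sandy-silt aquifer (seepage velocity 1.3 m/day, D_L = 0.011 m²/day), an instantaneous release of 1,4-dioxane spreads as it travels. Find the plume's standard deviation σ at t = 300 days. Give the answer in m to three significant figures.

Dispersive spreading gives a Gaussian with σ² = 2Dt; advection only shifts the center.
σ = √(2 × 0.011 × 300) = 2.57 m.

2.57 m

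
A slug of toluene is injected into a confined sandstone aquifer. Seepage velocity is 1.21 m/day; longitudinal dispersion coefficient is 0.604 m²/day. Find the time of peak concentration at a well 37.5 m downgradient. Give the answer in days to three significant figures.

30.6 days

For the 1D instantaneous-source solution, setting ∂C/∂t = 0 at fixed x gives v²t² + 2Dt − x² = 0, so t = (√(D² + v²x²) − D)/v².
√(D² + v²x²) = √(0.604² + 1.21² × 37.5²) = 45.38; v² = 1.4641.
t = (45.38 − 0.604)/1.4641 = 30.6 days (vs. the pure-advection estimate x/v = 31.0 d).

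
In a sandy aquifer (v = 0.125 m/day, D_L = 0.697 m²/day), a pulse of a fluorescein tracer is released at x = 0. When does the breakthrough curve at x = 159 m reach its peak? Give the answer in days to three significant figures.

For the 1D instantaneous-source solution, setting ∂C/∂t = 0 at fixed x gives v²t² + 2Dt − x² = 0, so t = (√(D² + v²x²) − D)/v².
√(D² + v²x²) = √(0.697² + 0.125² × 159²) = 19.89; v² = 0.015625.
t = (19.89 − 0.697)/0.015625 = 1230 days (vs. the pure-advection estimate x/v = 1270 d).

1230 days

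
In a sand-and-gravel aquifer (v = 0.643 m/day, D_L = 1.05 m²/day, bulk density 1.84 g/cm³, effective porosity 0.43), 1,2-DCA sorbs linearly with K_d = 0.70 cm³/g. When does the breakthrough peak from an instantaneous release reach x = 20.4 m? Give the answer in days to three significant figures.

Retardation factor R = 1 + ρ_b·K_d/n = 1 + 1.84 × 0.70/0.43 = 3.995.
Sorption retards both mechanisms: v_R = v/R = 0.1610 m/day, D_R = D/R = 0.2628 m²/day.
Peak time from v_R²t² + 2D_R t − x² = 0: t = (√(D_R² + v_R²x²) − D_R)/v_R².
√(D_R² + v_R²x²) = √(0.2628² + 0.1610² × 20.4²) = 3.295; v_R² = 0.02592.
t = (3.295 − 0.2628)/0.02592 = 117 days.

117 days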